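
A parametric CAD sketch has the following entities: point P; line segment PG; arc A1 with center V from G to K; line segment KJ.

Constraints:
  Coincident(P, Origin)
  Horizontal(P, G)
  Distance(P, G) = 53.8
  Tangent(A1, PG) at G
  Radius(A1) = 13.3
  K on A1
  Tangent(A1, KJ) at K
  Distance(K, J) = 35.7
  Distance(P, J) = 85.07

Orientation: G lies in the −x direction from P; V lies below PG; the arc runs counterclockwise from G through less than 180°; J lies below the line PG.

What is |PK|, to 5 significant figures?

68.097

Checks: |VK| = 13.30 ✓; ∠(VK, KJ) = 90.00° ✓; |KJ| = 35.70 ✓; |PJ| = 85.07 ✓.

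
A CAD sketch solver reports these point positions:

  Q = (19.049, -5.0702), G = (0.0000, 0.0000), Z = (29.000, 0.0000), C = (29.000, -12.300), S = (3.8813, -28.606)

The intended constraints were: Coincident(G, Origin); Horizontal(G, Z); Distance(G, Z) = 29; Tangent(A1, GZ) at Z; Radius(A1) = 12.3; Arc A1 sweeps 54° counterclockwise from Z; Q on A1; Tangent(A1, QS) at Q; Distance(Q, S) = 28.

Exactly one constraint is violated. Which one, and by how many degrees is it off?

Tangent(A1, QS) at Q — off by 3.20°.

G = (0.00, 0.00) ✓; G.y = 0.00, Z.y = 0.00 ✓; |GZ| = 29.00 ✓; ∠(CZ, ZG) = 90.00° ✓; |CZ| = 12.30 ✓; bearing(C→Q) − bearing(C→Z) = 54.00° ✓; |CQ| = 12.30 ✓; ∠(CQ, QS) = 86.80° ✗; |QS| = 28.00 ✓.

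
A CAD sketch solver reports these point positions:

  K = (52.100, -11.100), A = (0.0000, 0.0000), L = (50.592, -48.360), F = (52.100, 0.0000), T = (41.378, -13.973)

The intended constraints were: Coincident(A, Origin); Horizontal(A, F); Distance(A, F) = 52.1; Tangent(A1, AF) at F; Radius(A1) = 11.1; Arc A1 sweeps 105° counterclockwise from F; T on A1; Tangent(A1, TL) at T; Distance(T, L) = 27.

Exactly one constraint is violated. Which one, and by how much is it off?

Distance(T, L) = 27 — off by 8.60.

A = (0.00, 0.00) ✓; A.y = 0.00, F.y = 0.00 ✓; |AF| = 52.10 ✓; ∠(KF, FA) = 90.00° ✓; |KF| = 11.10 ✓; bearing(K→T) − bearing(K→F) = 105.0° ✓; |KT| = 11.10 ✓; ∠(KT, TL) = 90.00° ✓; |TL| = 35.60 ✗.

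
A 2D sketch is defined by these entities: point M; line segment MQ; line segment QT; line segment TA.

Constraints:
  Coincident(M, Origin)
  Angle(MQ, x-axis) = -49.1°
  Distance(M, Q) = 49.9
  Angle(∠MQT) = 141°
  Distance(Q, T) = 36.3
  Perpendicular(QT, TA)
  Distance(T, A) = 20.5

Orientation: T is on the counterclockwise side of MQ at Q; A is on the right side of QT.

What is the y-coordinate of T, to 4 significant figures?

-44.08

M is at the origin; MQ runs at -49.1° with length 49.9, so Q = 49.9·(cos -49.1°, sin -49.1°) = (32.67, -37.72). ∠MQT = 141.0°, so QT runs at -49.1° + (180° − 141.0°) = -10.10° from the x-axis; with |QT| = 36.3, T = Q + 36.3·(cos -10.10°, sin -10.10°) = (68.41, -44.08). So T.y = -44.08.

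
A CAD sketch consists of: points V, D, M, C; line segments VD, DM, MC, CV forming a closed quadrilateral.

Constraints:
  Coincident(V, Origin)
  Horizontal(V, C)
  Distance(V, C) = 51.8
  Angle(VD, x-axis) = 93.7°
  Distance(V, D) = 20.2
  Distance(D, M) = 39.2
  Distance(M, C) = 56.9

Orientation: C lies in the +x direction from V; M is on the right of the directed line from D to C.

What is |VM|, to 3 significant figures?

19.1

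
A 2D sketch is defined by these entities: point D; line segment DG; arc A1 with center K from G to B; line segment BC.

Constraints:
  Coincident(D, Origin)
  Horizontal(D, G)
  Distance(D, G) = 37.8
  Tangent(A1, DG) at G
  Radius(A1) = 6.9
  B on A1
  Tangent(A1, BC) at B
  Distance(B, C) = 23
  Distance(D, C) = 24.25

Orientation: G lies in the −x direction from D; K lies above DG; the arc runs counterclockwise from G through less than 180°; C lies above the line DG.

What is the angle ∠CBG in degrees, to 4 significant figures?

158.1°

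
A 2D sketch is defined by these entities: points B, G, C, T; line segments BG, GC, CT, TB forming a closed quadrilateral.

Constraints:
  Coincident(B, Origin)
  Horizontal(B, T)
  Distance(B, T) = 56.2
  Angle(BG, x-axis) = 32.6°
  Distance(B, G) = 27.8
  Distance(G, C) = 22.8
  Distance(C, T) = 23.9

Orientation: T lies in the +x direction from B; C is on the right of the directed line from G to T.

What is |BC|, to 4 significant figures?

33.48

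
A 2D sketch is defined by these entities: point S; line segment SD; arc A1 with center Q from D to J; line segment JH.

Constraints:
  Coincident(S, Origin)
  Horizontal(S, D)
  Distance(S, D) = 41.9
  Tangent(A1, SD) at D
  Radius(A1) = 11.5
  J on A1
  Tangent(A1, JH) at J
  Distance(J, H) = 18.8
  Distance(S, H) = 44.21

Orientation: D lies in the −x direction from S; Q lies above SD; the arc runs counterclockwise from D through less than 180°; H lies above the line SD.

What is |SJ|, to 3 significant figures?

32.8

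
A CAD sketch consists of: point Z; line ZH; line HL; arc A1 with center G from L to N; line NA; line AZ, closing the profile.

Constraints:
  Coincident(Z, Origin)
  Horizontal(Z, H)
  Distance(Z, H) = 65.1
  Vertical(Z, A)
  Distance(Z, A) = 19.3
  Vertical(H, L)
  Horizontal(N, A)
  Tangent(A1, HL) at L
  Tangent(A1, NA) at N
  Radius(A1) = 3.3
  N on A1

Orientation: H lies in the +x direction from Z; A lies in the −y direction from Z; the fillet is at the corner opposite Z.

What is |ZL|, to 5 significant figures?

67.037

The virtual corner opposite Z is at (65.100, -19.300). Since A1 is tangent to HL there, GL ⟂ HL and since A1 is tangent to NA there, GN ⟂ NA, with radius 3.3, so the center G sits 3.3 in from both sides at G = (61.800, -16.000). That places the tangent points at L = (65.100, -16.000) on HL and N = (61.800, -19.300) on NA. Then |ZL| = |L − Z| = 67.037.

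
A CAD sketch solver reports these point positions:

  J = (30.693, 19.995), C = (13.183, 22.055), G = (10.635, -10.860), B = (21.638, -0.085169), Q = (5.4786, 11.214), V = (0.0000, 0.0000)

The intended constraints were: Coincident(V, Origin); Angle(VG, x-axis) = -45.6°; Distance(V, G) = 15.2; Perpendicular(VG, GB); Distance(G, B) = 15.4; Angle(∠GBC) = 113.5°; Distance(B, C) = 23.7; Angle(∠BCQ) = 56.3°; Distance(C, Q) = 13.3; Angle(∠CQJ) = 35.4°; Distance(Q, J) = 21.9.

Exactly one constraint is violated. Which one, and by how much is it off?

Distance(Q, J) = 21.9 — off by 4.80.

V = (0.00, 0.00) ✓; VG at -45.60° ✓; |VG| = 15.20 ✓; ∠(VG, GB) = 90.00° ✓; |GB| = 15.40 ✓; ∠GBC = 113.5° ✓; |BC| = 23.70 ✓; ∠BCQ = 56.30° ✓; |CQ| = 13.30 ✓; ∠CQJ = 35.40° ✓; |QJ| = 26.70 ✗.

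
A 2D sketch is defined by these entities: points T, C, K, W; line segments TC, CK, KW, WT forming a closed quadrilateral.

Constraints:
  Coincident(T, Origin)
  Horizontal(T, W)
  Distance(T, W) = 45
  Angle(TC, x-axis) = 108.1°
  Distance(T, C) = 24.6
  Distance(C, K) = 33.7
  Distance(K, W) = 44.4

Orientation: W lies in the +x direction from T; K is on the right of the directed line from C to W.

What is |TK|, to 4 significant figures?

9.173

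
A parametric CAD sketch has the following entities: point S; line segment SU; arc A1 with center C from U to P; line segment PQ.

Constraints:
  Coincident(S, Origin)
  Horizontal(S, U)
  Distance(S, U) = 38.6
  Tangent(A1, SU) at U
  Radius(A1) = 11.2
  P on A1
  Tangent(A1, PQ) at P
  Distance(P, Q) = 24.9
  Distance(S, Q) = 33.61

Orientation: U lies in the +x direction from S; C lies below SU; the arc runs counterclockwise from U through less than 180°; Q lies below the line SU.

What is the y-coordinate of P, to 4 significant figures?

-6.275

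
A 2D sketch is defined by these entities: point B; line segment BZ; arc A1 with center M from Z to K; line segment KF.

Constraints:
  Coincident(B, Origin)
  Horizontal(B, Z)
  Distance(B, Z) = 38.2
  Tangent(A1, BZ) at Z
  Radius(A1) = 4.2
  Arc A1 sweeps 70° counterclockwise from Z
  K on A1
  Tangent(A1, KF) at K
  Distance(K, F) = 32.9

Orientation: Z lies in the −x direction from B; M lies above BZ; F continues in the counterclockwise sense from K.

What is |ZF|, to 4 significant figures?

36.95

B is at the origin; BZ is horizontal with |BZ| = 38.2 and Z on the −x side, so Z = (-38.20, 0.000). The tangent condition forces MZ to be normal to BZ, so M = Z + (0, 4.2) = (-38.20, 4.200). On A1, Z sits at bearing -90° from M; a 70° counterclockwise sweep puts K at bearing -20°, so K = M + 4.2·(cos -20°, sin -20°) = (-34.25, 2.764). A1 meets KF tangentially, so MK is at right angles to KF, so KF runs along (−sin -20°, cos -20°); with |KF| = 32.9, F = (-23.00, 33.68). Then |ZF| = |F − Z| = 36.95.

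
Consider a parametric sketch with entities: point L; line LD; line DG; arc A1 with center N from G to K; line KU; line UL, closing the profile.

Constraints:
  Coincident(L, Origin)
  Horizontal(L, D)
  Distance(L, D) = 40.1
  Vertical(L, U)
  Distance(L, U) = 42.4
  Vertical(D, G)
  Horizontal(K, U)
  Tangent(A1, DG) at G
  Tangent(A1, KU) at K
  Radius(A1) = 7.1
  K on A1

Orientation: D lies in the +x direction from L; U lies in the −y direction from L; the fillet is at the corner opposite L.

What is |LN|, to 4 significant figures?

48.32

L and U share the same x with |LU| = 42.4 and U on the −y side, so U = (0.000, -42.40). The virtual corner opposite L is at (40.10, -42.40). Tangency of A1 to DG means the radius NG is perpendicular to DG and A1 meets KU tangentially, so NK is at right angles to KU, with radius 7.1, so the center N sits 7.1 in from both sides at N = (33.00, -35.30). Then |LN| = |N − L| = 48.32.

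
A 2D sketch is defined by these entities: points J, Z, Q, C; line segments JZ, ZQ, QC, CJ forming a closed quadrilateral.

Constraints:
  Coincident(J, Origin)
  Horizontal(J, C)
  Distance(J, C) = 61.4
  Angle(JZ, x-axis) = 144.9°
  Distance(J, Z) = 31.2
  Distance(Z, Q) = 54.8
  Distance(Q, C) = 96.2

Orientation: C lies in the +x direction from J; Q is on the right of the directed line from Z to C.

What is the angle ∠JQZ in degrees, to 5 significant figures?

34.688°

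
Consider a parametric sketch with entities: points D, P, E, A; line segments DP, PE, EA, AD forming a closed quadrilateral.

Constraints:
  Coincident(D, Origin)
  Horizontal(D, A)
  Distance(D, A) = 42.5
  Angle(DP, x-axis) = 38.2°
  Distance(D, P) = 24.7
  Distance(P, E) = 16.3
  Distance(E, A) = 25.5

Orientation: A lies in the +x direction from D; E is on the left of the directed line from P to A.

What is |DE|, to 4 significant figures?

40.93

D is at the origin; D and A share the same y with |DA| = 42.5 and A in +x, so A = (42.5, 0). DP runs at 38.2° with |DP| = 24.7, so P = (19.41, 15.27). E is determined by |PE| = 16.3 and |EA| = 25.5 together: it lies at the intersection of circle(P, 16.3) and circle(A, 25.5). With |PA| = 27.68, the foot of the radical line on PA is 6.897 from P and the perpendicular offset is √(16.3² − 6.897²) = 14.77. Taking the left-of-PA solution: E = (33.31, 23.79).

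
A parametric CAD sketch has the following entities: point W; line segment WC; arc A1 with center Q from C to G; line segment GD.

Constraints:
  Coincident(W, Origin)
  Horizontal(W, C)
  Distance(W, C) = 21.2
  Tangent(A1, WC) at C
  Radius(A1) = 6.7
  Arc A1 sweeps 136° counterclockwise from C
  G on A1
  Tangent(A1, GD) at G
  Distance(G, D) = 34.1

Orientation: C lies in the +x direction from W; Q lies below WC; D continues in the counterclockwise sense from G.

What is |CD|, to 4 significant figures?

40.43

On A1, C sits at bearing 90° from Q; a 136° counterclockwise sweep puts G at bearing 226°, so G = Q + 6.7·(cos 226°, sin 226°) = (16.55, -11.52). Since A1 is tangent to GD there, QG ⟂ GD, so GD runs along (−sin 226°, cos 226°); with |GD| = 34.1, D = (41.08, -35.21). Then |CD| = |D − C| = 40.43.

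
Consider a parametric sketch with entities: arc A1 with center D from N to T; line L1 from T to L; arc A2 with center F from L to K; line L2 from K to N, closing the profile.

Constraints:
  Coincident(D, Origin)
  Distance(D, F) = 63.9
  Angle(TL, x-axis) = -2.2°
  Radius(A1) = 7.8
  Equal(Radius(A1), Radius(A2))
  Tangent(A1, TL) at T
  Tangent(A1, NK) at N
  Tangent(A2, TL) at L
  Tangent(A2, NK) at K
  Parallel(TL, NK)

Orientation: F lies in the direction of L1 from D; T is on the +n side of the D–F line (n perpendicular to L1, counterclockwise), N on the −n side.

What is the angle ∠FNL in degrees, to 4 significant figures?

6.760°

The slot axis is L1's direction at -2.2°, so u = (cos -2.2°, sin -2.2°) = (0.9993, -0.03839) and n = (−sin -2.2°, cos -2.2°) = (0.03839, 0.9993). D is at the origin and F lies 63.9 along u from D, so F = 63.9·u = (63.85, -2.453). Tangency of A1 to both parallel lines with radius 7.8 puts T and N at D ± 7.8·n: T = (0.2994, 7.794), N = (-0.2994, -7.794). Equal radii place L and K the same way about F: L = F + 7.8·n = (64.15, 5.341), K = F − 7.8·n = (63.55, -10.25). Then cos ∠FNL = NF·NL / (|NF||NL|), giving 6.760°.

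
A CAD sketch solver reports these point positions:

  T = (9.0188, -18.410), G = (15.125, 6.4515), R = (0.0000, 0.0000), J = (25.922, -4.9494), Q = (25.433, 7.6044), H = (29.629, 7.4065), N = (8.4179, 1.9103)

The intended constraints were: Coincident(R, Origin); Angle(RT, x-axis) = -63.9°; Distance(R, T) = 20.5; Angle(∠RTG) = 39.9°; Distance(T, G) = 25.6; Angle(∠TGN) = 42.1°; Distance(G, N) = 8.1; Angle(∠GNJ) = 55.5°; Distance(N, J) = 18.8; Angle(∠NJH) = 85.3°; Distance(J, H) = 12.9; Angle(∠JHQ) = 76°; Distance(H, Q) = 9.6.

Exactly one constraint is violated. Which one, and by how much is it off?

Distance(H, Q) = 9.6 — off by 5.40.

R = (0.00, 0.00) ✓; RT at -63.90° ✓; |RT| = 20.50 ✓; ∠RTG = 39.90° ✓; |TG| = 25.60 ✓; ∠TGN = 42.10° ✓; |GN| = 8.100 ✓; ∠GNJ = 55.50° ✓; |NJ| = 18.80 ✓; ∠NJH = 85.30° ✓; |JH| = 12.90 ✓; ∠JHQ = 76.00° ✓; |HQ| = 4.201 ✗.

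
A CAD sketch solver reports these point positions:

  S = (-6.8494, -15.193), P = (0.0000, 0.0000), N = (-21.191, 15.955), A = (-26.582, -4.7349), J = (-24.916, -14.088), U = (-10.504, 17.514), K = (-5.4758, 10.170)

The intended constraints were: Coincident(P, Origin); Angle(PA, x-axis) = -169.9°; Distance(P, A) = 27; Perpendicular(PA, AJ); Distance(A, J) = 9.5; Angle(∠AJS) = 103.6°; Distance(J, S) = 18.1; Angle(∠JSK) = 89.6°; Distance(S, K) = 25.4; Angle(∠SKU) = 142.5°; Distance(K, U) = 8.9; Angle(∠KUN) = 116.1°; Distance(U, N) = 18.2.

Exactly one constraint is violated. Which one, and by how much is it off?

Distance(U, N) = 18.2 — off by 7.40.

P = (0.00, 0.00) ✓; PA at -169.9° ✓; |PA| = 27.00 ✓; ∠(PA, AJ) = 90.00° ✓; |AJ| = 9.500 ✓; ∠AJS = 103.6° ✓; |JS| = 18.10 ✓; ∠JSK = 89.60° ✓; |SK| = 25.40 ✓; ∠SKU = 142.5° ✓; |KU| = 8.900 ✓; ∠KUN = 116.1° ✓; |UN| = 10.80 ✗.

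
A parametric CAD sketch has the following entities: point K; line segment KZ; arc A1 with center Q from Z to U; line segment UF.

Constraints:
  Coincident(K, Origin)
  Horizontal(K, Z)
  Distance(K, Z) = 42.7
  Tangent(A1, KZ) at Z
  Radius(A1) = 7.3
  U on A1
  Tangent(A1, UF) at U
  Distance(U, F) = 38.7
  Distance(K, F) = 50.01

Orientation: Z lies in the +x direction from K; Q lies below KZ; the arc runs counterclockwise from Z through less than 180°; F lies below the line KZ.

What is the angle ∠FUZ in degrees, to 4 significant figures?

142.4°

Checks: |QU| = 7.300 ✓; ∠(QU, UF) = 90.00° ✓; |UF| = 38.70 ✓; |KF| = 50.01 ✓.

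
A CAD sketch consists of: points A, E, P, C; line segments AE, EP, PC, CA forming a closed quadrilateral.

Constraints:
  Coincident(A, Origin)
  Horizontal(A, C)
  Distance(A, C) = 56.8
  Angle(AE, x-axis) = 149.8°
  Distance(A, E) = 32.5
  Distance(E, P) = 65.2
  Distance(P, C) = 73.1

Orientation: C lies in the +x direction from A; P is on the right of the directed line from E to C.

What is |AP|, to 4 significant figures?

43.46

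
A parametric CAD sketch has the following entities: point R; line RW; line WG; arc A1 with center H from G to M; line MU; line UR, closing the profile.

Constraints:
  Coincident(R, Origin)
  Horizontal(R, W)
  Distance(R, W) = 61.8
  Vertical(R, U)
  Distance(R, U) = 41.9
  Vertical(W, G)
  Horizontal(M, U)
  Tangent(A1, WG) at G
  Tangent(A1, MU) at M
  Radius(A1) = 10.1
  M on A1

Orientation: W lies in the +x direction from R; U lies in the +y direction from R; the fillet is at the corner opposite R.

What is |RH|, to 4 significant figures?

60.70

R and U share the same x with |RU| = 41.9 and U on the +y side, so U = (0.000, 41.90). The virtual corner opposite R is at (61.80, 41.90). The tangent condition forces HG to be normal to WG and since A1 is tangent to MU there, HM ⟂ MU, with radius 10.1, so the center H sits 10.1 in from both sides at H = (51.70, 31.80). Then |RH| = |H − R| = 60.70.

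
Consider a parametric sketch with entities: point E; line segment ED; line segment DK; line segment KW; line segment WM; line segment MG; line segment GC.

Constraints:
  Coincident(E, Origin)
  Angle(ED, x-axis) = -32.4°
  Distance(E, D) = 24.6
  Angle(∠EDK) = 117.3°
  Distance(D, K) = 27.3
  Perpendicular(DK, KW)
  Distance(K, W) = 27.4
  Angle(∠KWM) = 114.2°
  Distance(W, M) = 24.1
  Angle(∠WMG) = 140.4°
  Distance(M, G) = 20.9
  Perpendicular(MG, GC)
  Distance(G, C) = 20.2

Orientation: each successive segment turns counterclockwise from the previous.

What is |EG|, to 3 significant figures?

10.5

E is at the origin; ED runs at -32.4° with length 24.6, so D = (20.8, -13.2). ∠EDK = 117.3° gives DK at 30.3° from the x-axis; with |DK| = 27.3, K = (44.3, 0.592). DK is perpendicular to KW, so KW runs at 120°; with |KW| = 27.4, W = (30.5, 24.2). ∠KWM = 114.2° gives WM at -174° from the x-axis; with |WM| = 24.1, M = (6.55, 21.7). ∠WMG = 140.4° gives MG at -134° from the x-axis; with |MG| = 20.9, G = (-8.04, 6.73). Then |EG| = |G − E| = 10.5.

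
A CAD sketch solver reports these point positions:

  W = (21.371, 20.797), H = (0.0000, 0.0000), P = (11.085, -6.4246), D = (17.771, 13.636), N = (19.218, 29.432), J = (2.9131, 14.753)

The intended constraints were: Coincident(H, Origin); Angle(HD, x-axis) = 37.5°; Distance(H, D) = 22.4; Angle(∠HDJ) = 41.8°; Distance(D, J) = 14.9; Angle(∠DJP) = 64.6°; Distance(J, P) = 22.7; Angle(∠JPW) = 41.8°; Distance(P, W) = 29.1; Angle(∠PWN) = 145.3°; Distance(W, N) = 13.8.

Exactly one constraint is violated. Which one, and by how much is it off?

Distance(W, N) = 13.8 — off by 4.90.

H = (0.00, 0.00) ✓; HD at 37.50° ✓; |HD| = 22.40 ✓; ∠HDJ = 41.80° ✓; |DJ| = 14.90 ✓; ∠DJP = 64.60° ✓; |JP| = 22.70 ✓; ∠JPW = 41.80° ✓; |PW| = 29.10 ✓; ∠PWN = 145.3° ✓; |WN| = 8.899 ✗.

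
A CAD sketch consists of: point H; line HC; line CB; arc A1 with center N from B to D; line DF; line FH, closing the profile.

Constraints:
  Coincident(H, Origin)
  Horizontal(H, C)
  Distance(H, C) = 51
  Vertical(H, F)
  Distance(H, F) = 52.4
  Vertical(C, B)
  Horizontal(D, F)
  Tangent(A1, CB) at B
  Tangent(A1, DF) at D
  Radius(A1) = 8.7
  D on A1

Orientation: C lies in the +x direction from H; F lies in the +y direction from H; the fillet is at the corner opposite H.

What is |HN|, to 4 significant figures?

60.82

H is at the origin; HC is horizontal with |HC| = 51.0 and C on the +x side, so C = (51.00, 0.000). HF is vertical with |HF| = 52.4 and F on the +y side, so F = (0.000, 52.40). The virtual corner opposite H is at (51.00, 52.40). Tangency of A1 to CB means the radius NB is perpendicular to CB and the tangent condition forces ND to be normal to DF, with radius 8.7, so the center N sits 8.7 in from both sides at N = (42.30, 43.70). Then |HN| = |N − H| = 60.82.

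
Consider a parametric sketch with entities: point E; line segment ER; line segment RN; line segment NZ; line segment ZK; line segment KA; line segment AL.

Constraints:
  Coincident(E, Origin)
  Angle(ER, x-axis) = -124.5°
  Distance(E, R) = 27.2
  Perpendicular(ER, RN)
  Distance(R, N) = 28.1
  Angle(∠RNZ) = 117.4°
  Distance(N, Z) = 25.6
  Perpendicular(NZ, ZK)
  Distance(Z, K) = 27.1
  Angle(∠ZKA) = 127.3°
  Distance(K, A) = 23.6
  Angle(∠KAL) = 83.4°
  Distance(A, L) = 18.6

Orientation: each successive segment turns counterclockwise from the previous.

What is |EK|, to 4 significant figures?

17.73

E is at the origin; ER runs at -124.5° with length 27.2, so R = (-15.41, -22.42). ER is perpendicular to RN, so RN runs at -34.50°; with |RN| = 28.1, N = (7.752, -38.33). ∠RNZ = 117.4° gives NZ at 28.10° from the x-axis; with |NZ| = 25.6, Z = (30.33, -26.27). NZ is perpendicular to ZK, so ZK runs at 118.1°; with |ZK| = 27.1, K = (17.57, -2.369). Then |EK| = |K − E| = 17.73.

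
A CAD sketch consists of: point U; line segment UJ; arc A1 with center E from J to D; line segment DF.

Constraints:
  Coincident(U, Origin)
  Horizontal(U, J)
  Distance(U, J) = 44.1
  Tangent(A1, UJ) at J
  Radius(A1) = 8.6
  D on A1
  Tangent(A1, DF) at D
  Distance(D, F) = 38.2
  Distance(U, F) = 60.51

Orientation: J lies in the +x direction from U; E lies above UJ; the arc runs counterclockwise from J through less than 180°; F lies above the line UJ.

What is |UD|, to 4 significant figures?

53.40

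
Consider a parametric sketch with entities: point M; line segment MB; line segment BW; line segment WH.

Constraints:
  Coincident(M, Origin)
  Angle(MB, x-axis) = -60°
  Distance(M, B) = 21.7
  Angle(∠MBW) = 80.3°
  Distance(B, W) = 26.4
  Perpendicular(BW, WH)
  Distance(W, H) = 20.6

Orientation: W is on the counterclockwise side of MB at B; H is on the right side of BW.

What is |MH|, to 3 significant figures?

47.8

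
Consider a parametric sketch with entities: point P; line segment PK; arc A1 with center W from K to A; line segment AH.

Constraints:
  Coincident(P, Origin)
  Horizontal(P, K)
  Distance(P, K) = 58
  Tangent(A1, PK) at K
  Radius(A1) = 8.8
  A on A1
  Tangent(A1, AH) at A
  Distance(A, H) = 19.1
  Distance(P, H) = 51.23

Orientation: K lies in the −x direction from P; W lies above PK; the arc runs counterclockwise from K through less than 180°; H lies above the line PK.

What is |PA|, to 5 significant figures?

49.920

P is at the origin; P and K share the same y with |PK| = 58.0 and K on the −x side, so K = (-58.000, 0.0000). A1 meets PK tangentially, so WK is at right angles to PK, so W = K + (0, 8.8) = (-58.000, 8.8000). Since WA ⟂ AH (tangency), |WH| = √(8.8² + 19.1²) = 21.030 regardless of where A sits on A1. So H lies on both circle(P, 51.23) and circle(W, 21.030); the above-PK intersection is H = (-44.676, 25.071). A is the foot of the tangent from H: A = (-49.483, 6.5853).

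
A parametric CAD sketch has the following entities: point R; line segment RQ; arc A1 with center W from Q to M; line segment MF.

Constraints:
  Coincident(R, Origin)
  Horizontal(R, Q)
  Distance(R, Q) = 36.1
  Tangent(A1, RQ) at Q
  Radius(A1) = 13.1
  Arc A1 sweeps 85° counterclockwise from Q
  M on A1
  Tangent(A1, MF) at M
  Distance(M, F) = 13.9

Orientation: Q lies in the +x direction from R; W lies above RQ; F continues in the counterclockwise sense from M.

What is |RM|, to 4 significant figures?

50.58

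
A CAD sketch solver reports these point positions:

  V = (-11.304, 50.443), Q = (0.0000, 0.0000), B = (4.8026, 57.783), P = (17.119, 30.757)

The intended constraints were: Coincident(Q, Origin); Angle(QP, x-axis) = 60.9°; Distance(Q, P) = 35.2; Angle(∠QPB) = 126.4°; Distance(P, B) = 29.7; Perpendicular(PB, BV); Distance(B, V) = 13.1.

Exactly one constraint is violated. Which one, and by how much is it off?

Distance(B, V) = 13.1 — off by 4.60.

Q = (0.00, 0.00) ✓; QP at 60.90° ✓; |QP| = 35.20 ✓; ∠QPB = 126.4° ✓; |PB| = 29.70 ✓; ∠(PB, BV) = 90.00° ✓; |BV| = 17.70 ✗.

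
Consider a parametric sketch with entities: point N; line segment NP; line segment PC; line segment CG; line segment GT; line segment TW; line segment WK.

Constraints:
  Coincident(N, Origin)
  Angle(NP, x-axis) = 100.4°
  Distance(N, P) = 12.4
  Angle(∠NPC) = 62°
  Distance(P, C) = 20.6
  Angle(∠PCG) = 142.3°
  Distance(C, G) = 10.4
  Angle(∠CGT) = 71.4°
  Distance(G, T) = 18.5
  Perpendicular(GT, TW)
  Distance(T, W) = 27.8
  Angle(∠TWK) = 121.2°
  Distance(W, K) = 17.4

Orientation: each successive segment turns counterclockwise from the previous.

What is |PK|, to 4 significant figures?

22.90

GT ⟂ TW, so TW runs at 94.70°; with |TW| = 27.8, W = (-4.721, 18.53). ∠TWK = 121.2° gives WK at 153.5° from the x-axis; with |WK| = 17.4, K = (-20.29, 26.29). Then |PK| = |K − P| = 22.90.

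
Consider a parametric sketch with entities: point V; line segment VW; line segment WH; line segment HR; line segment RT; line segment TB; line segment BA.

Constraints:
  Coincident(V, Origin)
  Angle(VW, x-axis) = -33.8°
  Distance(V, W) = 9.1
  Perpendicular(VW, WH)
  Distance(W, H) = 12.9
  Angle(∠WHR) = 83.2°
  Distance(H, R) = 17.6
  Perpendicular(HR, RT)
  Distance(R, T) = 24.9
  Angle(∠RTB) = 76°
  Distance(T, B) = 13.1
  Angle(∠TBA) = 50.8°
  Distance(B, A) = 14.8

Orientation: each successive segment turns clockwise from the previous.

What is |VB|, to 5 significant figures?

11.497

HR is perpendicular to RT, so RT runs at 49.400°; with |RT| = 24.9, T = (3.2268, 14.577). ∠RTB = 76.0° gives TB at -54.600° from the x-axis; with |TB| = 13.1, B = (10.815, 3.8993). Then |VB| = |B − V| = 11.497.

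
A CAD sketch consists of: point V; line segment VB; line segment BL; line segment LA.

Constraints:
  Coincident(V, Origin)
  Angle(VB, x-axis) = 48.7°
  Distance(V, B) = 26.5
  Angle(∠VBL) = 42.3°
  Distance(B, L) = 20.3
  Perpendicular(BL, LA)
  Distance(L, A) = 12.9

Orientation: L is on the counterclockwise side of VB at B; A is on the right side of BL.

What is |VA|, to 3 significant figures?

30.7

V is at the origin; VB runs at 48.7° with length 26.5, so B = 26.5·(cos 48.7°, sin 48.7°) = (17.5, 19.9). ∠VBL = 42.3°, so BL runs at 48.7° + (180° − 42.3°) = 186° from the x-axis; with |BL| = 20.3, L = B + 20.3·(cos 186°, sin 186°) = (-2.68, 17.6). BL is perpendicular to LA; with |LA| = 12.9 on the right of BL, A = L + 12.9·(-0.111, 0.994) = (-4.12, 30.5). Then |VA| = |A − V| = 30.7.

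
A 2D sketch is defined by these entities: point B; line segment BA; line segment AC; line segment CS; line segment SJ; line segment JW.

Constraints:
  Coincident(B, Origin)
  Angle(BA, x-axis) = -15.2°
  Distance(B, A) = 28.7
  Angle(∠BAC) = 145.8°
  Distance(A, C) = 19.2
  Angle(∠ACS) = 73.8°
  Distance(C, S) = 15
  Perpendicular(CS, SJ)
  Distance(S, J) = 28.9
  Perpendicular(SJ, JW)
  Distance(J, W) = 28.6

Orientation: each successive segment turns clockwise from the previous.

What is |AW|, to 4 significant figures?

21.65

B is at the origin; BA runs at -15.2° with length 28.7, so A = (27.70, -7.525). ∠BAC = 145.8° gives AC at -49.40° from the x-axis; with |AC| = 19.2, C = (40.19, -22.10). ∠ACS = 73.8° gives CS at -155.6° from the x-axis; with |CS| = 15.0, S = (26.53, -28.30). CS is perpendicular to SJ, so SJ runs at 114.4°; with |SJ| = 28.9, J = (14.59, -1.981). The perpendicularity gives JW at right angles to SJ, so JW runs at 24.40°; with |JW| = 28.6, W = (40.64, 9.834). Then |AW| = |W − A| = 21.65.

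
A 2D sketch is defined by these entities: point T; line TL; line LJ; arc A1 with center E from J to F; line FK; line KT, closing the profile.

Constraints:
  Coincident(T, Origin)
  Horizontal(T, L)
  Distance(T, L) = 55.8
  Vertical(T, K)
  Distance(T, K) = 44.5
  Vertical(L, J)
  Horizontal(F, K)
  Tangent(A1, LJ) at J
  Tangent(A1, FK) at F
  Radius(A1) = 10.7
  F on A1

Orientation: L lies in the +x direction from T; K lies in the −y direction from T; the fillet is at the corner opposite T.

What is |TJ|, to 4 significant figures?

65.24

T is at the origin; TL is horizontal with |TL| = 55.8 and L on the +x side, so L = (55.80, 0.000). TK is vertical with |TK| = 44.5 and K on the −y side, so K = (0.000, -44.50). The virtual corner opposite T is at (55.80, -44.50). Tangency of A1 to LJ means the radius EJ is perpendicular to LJ and A1 meets FK tangentially, so EF is at right angles to FK, with radius 10.7, so the center E sits 10.7 in from both sides at E = (45.10, -33.80). That places the tangent points at J = (55.80, -33.80) on LJ and F = (45.10, -44.50) on FK. Then |TJ| = |J − T| = 65.24.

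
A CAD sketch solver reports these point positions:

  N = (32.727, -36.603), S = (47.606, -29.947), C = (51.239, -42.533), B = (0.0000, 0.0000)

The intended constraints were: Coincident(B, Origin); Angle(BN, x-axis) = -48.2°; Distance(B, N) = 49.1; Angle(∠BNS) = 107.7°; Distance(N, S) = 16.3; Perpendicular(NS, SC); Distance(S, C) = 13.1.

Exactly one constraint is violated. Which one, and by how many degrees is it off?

Perpendicular(NS, SC) — off by 8.00°.

B = (0.00, 0.00) ✓; BN at -48.20° ✓; |BN| = 49.10 ✓; ∠BNS = 107.7° ✓; |NS| = 16.30 ✓; ∠(NS, SC) = 98.00° ✗; |SC| = 13.10 ✓.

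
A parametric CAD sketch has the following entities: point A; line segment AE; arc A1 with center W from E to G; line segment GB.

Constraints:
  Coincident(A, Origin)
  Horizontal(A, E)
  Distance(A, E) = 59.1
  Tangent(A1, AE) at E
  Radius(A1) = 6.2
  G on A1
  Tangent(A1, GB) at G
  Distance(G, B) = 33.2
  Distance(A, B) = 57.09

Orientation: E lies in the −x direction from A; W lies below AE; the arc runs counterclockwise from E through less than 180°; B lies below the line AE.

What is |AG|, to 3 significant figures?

64.8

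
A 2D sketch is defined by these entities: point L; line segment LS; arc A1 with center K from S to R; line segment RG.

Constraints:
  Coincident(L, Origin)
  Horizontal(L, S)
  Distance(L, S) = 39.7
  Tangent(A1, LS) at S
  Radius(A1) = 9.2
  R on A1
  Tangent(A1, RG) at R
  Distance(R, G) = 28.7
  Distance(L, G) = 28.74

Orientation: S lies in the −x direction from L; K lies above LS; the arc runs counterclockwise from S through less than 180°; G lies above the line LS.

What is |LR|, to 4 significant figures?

32.86

L is at the origin; LS is horizontal with |LS| = 39.7 and S on the −x side, so S = (-39.70, 0.000). Since A1 is tangent to LS there, KS ⟂ LS, so K = S + (0, 9.2) = (-39.70, 9.200). Since KR ⟂ RG (tangency), |KG| = √(9.2² + 28.7²) = 30.14 regardless of where R sits on A1. So G lies on both circle(L, 28.74) and circle(K, 30.14); the above-LS intersection is G = (-14.07, 25.06). R is the foot of the tangent from G: R = (-32.70, 3.228).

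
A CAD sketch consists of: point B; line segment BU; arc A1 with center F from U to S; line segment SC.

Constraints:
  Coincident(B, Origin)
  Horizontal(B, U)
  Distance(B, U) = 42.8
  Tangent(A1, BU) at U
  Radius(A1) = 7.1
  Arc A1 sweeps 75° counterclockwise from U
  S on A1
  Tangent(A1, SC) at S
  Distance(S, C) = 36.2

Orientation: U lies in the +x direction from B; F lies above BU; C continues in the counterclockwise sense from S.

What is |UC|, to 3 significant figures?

43.4

B is at the origin; B and U share the same y with |BU| = 42.8 and U on the +x side, so U = (42.8, 0.00). The tangent condition forces FU to be normal to BU, so F = U + (0, 7.1) = (42.8, 7.10). On A1, U sits at bearing -90° from F; a 75° counterclockwise sweep puts S at bearing -15°, so S = F + 7.1·(cos -15°, sin -15°) = (49.7, 5.26). Since A1 is tangent to SC there, FS ⟂ SC, so SC runs along (−sin -15°, cos -15°); with |SC| = 36.2, C = (59.0, 40.2). Then |UC| = |C − U| = 43.4.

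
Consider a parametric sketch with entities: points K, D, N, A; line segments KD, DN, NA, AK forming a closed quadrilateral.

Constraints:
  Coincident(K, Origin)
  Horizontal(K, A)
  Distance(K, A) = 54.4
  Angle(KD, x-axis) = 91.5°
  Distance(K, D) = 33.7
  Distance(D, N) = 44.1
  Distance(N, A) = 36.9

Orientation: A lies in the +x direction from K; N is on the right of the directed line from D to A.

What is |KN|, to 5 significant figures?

19.040

K is at the origin; KA is horizontal with |KA| = 54.4 and A in +x, so A = (54.4, 0). KD runs at 91.5° with |KD| = 33.7, so D = (-0.88216, 33.688). N is determined by |DN| = 44.1 and |NA| = 36.9 together: it lies at the intersection of circle(D, 44.1) and circle(A, 36.9). With |DA| = 64.738, the foot of the radical line on DA is 36.873 from D and the perpendicular offset is √(44.1² − 36.873²) = 24.190. Taking the right-of-DA solution: N = (18.017, -6.1565).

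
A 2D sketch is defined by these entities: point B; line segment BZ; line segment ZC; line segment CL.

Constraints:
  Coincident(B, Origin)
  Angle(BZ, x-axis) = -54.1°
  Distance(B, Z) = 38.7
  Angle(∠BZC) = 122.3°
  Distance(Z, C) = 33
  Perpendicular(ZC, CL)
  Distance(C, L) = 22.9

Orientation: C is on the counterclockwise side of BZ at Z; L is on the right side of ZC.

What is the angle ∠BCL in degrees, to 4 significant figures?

121.4°

B is at the origin; BZ runs at -54.1° with length 38.7, so Z = 38.7·(cos -54.1°, sin -54.1°) = (22.69, -31.35). ∠BZC = 122.3°, so ZC runs at -54.1° + (180° − 122.3°) = 3.600° from the x-axis; with |ZC| = 33.0, C = Z + 33.0·(cos 3.600°, sin 3.600°) = (55.63, -29.28). ZC ⟂ CL; with |CL| = 22.9 on the right of ZC, L = C + 22.9·(0.06279, -0.9980) = (57.07, -52.13). Then cos ∠BCL = CB·CL / (|CB||CL|), giving 121.4°.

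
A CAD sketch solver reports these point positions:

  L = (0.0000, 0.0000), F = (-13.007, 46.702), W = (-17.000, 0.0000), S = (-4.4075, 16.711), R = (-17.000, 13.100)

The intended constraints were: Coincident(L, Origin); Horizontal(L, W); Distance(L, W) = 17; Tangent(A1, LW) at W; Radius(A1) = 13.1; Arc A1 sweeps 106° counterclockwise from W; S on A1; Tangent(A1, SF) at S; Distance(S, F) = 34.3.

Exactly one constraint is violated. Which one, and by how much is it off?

Distance(S, F) = 34.3 — off by 3.10.

L = (0.00, 0.00) ✓; L.y = 0.00, W.y = 0.00 ✓; |LW| = 17.00 ✓; ∠(RW, WL) = 90.00° ✓; |RW| = 13.10 ✓; bearing(R→S) − bearing(R→W) = 106.0° ✓; |RS| = 13.10 ✓; ∠(RS, SF) = 90.00° ✓; |SF| = 31.20 ✗.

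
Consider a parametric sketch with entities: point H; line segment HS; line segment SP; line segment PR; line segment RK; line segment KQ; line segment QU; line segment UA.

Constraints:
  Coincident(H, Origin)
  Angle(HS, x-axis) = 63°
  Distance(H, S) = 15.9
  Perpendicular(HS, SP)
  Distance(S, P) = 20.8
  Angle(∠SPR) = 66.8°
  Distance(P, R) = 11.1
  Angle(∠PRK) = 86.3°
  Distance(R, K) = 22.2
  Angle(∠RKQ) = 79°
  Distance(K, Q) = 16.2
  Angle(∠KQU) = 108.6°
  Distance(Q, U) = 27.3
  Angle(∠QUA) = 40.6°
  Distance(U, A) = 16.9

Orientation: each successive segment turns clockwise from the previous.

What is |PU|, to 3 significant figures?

12.1

H is at the origin; HS runs at 63.0° with length 15.9, so S = (7.22, 14.2). HS ⟂ SP, so SP runs at -27.0°; with |SP| = 20.8, P = (25.8, 4.72). ∠SPR = 66.8° gives PR at -140° from the x-axis; with |PR| = 11.1, R = (17.2, -2.38). ∠PRK = 86.3° gives RK at 126° from the x-axis; with |RK| = 22.2, K = (4.14, 15.6). ∠RKQ = 79.0° gives KQ at 25.1° from the x-axis; with |KQ| = 16.2, Q = (18.8, 22.4). ∠KQU = 108.6° gives QU at -46.3° from the x-axis; with |QU| = 27.3, U = (37.7, 2.69). Then |PU| = |U − P| = 12.1.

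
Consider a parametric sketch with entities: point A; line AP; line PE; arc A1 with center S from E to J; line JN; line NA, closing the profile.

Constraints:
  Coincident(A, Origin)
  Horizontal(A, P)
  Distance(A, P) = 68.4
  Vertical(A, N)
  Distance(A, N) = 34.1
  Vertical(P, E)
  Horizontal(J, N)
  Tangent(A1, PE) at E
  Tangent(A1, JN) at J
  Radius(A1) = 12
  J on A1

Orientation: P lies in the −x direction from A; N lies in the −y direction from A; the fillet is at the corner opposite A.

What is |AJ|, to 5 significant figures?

65.907

A is at the origin; AP is horizontal with |AP| = 68.4 and P on the −x side, so P = (-68.400, 0.0000). AN is vertical with |AN| = 34.1 and N on the −y side, so N = (0.0000, -34.100). The virtual corner opposite A is at (-68.400, -34.100). Since A1 is tangent to PE there, SE ⟂ PE and the tangent condition forces SJ to be normal to JN, with radius 12.0, so the center S sits 12.0 in from both sides at S = (-56.400, -22.100). That places the tangent points at E = (-68.400, -22.100) on PE and J = (-56.400, -34.100) on JN. Then |AJ| = |J − A| = 65.907.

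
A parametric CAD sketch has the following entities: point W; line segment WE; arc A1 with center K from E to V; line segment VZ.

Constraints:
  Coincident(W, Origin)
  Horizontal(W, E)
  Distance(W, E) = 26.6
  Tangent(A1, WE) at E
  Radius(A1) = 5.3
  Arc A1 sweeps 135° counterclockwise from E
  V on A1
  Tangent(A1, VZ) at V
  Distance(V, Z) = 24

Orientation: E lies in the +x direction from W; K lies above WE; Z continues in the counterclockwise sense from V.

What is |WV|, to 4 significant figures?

31.67

Tangency of A1 to WE means the radius KE is perpendicular to WE, so K = E + (0, 5.3) = (26.60, 5.300). On A1, E sits at bearing -90° from K; a 135° counterclockwise sweep puts V at bearing 45°, so V = K + 5.3·(cos 45°, sin 45°) = (30.35, 9.048). Then |WV| = |V − W| = 31.67.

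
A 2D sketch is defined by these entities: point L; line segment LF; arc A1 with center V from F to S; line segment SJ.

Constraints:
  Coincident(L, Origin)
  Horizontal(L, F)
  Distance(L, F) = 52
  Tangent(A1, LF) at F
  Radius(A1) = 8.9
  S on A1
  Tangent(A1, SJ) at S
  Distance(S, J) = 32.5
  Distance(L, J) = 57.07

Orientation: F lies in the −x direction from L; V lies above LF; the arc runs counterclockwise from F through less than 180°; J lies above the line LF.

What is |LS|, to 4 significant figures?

43.89

Checks: |VS| = 8.900 ✓; ∠(VS, SJ) = 90.00° ✓; |SJ| = 32.50 ✓; |LJ| = 57.07 ✓.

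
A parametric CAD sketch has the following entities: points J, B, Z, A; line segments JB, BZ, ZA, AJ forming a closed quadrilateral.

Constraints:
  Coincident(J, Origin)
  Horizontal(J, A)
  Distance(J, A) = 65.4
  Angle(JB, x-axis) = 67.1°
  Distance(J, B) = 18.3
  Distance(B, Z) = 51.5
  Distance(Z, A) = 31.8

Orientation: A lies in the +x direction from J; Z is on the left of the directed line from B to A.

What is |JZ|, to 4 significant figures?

64.48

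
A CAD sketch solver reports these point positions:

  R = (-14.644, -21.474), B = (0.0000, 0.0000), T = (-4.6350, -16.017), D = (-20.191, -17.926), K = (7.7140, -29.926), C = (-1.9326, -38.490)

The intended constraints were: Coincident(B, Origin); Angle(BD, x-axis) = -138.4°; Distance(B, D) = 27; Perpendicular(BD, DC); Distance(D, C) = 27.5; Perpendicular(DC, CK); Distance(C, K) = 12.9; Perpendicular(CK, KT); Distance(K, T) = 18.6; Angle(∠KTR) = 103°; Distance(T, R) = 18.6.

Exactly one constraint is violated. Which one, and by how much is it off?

Distance(T, R) = 18.6 — off by 7.20.

B = (0.00, 0.00) ✓; BD at -138.4° ✓; |BD| = 27.00 ✓; ∠(BD, DC) = 90.00° ✓; |DC| = 27.50 ✓; ∠(DC, CK) = 90.00° ✓; |CK| = 12.90 ✓; ∠(CK, KT) = 90.00° ✓; |KT| = 18.60 ✓; ∠KTR = 103.0° ✓; |TR| = 11.40 ✗.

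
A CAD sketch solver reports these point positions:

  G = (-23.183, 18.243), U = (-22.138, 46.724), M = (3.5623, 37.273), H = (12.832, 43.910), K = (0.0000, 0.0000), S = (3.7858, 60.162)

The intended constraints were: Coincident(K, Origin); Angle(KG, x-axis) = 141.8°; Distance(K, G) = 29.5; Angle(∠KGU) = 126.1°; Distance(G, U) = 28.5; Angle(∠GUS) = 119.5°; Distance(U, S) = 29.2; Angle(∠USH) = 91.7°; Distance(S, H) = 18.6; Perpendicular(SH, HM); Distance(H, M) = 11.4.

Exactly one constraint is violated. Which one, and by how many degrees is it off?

Perpendicular(SH, HM) — off by 6.50°.

K = (0.00, 0.00) ✓; KG at 141.8° ✓; |KG| = 29.50 ✓; ∠KGU = 126.1° ✓; |GU| = 28.50 ✓; ∠GUS = 119.5° ✓; |US| = 29.20 ✓; ∠USH = 91.70° ✓; |SH| = 18.60 ✓; ∠(SH, HM) = 83.50° ✗; |HM| = 11.40 ✓.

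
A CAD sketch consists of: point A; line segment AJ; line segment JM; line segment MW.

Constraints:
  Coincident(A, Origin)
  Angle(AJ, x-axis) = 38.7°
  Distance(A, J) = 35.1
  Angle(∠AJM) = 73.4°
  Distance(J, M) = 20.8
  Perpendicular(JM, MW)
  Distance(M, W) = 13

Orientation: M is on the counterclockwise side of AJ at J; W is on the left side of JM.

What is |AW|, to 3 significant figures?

23.3

A is at the origin; AJ runs at 38.7° with length 35.1, so J = 35.1·(cos 38.7°, sin 38.7°) = (27.4, 21.9). ∠AJM = 73.4°, so JM runs at 38.7° + (180° − 73.4°) = 145° from the x-axis; with |JM| = 20.8, M = J + 20.8·(cos 145°, sin 145°) = (10.3, 33.8). The perpendicularity gives MW at right angles to JM; with |MW| = 13.0 on the left of JM, W = M + 13.0·(-0.569, -0.822) = (2.89, 23.1). Then |AW| = |W − A| = 23.3.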